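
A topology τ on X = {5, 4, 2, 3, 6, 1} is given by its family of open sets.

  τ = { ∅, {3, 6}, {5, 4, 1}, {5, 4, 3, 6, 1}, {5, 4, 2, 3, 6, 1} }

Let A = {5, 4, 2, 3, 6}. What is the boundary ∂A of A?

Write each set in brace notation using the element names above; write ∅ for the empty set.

{5, 4, 2, 1}

opens ⊆ A: ∅, {3, 6}; union → int = {3, 6}
complement {1}; its interior ∅; cl(A) = X∖∅ = {5, 4, 2, 3, 6, 1}
boundary = {5, 4, 2, 3, 6, 1} ∖ {3, 6} = {5, 4, 2, 1}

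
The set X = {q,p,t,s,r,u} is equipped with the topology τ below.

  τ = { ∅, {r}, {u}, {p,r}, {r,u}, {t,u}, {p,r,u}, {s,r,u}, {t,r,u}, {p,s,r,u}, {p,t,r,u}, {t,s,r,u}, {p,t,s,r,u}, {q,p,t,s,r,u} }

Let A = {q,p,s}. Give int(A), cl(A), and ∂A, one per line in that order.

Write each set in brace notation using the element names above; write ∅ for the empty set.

opens ⊆ A: ∅; union → int = ∅
complement {t,r,u}; its interior {t,r,u}; cl(A) = X∖{t,r,u} = {q,p,s}
boundary = {q,p,s} ∖ ∅ = {q,p,s}

int(A) = ∅
cl(A)  = {q,p,s}
∂A     = {q,p,s}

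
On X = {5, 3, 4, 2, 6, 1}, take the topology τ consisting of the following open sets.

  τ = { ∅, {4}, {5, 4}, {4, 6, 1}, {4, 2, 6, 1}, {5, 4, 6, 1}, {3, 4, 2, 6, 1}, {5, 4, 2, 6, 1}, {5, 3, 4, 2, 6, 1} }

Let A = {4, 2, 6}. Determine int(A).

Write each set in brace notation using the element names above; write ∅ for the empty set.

{4}

U open, U⊆A: ∅, {4}. int(A) = ⋃ = {4}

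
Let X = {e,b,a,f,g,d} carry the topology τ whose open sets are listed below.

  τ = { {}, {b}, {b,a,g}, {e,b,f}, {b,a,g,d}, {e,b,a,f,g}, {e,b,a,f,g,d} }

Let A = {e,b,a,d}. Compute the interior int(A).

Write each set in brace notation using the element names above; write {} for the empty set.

{b}

U open, U⊆A: {}, {b}. int(A) = ⋃ = {b}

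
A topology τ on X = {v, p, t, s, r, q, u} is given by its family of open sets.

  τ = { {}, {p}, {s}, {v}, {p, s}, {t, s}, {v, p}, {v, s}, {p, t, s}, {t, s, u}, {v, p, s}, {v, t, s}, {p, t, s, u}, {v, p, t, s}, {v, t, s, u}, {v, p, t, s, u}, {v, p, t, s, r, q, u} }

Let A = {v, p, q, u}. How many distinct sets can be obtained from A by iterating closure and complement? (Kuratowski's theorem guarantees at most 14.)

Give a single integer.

complement {t, s, r}; its interior {t, s}; cl(A) = X∖{t, s} = {v, p, r, q, u}
With k = closure, c = complement:
  1. A     = {v, p, q, u}
  2. kA    = {v, p, r, q, u}
  3. cA    = {t, s, r}
  4. ckA   = {t, s}
  5. kcA   = {t, s, r, q, u}
  6. ckcA  = {v, p}
  7. kckcA = {v, p, r, q}
  8. ckckcA = {t, s, u}
k, c of each give nothing new

8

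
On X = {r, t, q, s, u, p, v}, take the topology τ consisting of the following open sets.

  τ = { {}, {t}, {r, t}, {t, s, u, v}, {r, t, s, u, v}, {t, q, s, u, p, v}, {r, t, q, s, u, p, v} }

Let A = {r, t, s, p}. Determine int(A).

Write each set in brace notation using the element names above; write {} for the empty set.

{r, t}

interior: largest open inside A is {r, t} (from {}, {t}, {r, t})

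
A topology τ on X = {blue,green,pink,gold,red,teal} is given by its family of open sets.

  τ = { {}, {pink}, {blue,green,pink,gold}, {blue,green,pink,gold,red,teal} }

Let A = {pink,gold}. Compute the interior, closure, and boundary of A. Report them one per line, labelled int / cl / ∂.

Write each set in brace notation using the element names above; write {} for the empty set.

opens ⊆ A: {}, {pink}; union → int = {pink}
complement {blue,green,red,teal}; its interior {}; cl(A) = X∖{} = {blue,green,pink,gold,red,teal}
boundary = {blue,green,pink,gold,red,teal} ∖ {pink} = {blue,green,gold,red,teal}

int(A) = {pink}
cl(A)  = {blue,green,pink,gold,red,teal}
∂A     = {blue,green,gold,red,teal}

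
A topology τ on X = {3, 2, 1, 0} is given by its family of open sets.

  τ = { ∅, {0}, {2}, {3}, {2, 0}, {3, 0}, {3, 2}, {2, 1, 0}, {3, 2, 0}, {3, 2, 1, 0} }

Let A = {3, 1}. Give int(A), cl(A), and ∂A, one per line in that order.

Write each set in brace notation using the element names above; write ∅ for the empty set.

int(A) = {3}
cl(A)  = {3, 1}
∂A     = {1}

U open, U⊆A: ∅, {3}. int(A) = ⋃ = {3}
X∖A={2, 0}, int(X∖A)={2, 0}, hence cl(A)={3, 1}
∂A: remove int from cl → {1}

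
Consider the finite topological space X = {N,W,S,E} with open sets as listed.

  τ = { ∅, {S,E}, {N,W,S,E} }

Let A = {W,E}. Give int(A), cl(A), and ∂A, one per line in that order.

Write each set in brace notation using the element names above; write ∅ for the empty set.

int(A) = ∅
cl(A)  = {N,W,S,E}
∂A     = {N,W,S,E}

U open, U⊆A: ∅. int(A) = ⋃ = ∅
X∖A={N,S}, int(X∖A)=∅, hence cl(A)={N,W,S,E}
∂A: remove int from cl → {N,W,S,E}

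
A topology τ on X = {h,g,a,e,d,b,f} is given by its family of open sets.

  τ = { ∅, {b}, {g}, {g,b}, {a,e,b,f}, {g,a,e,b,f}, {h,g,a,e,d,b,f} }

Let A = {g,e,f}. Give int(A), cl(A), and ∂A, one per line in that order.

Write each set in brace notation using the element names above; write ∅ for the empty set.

opens ⊆ A: ∅, {g}; union → int = {g}
complement {h,a,d,b}; its interior {b}; cl(A) = X∖{b} = {h,g,a,e,d,f}
boundary = {h,g,a,e,d,f} ∖ {g} = {h,a,e,d,f}

int(A) = {g}
cl(A)  = {h,g,a,e,d,f}
∂A     = {h,a,e,d,f}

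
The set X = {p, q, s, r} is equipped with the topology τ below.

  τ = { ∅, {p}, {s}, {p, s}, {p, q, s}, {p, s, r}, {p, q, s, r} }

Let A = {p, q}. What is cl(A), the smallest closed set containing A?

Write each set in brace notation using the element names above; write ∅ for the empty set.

complement {s, r}; its interior {s}; cl(A) = X∖{s} = {p, q, r}

{p, q, r}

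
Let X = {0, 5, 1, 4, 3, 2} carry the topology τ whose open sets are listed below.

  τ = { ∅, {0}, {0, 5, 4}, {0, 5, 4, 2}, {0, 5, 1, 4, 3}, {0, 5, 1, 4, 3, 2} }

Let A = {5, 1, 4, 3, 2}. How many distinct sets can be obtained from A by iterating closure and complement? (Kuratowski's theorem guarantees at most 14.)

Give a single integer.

4

complement {0}; its interior {0}; cl(A) = X∖{0} = {5, 1, 4, 3, 2}
With k = closure, c = complement:
  1. A     = {5, 1, 4, 3, 2}
  2. cA    = {0}
  3. kcA   = {0, 5, 1, 4, 3, 2}
  4. ckcA  = ∅
k, c of each give nothing new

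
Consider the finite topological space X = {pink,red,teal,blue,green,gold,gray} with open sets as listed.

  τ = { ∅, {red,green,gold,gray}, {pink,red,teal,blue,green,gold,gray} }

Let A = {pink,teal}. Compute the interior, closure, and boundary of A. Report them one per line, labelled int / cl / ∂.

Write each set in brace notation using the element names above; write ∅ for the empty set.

open subsets of A: ∅; so int(A) = ∅
closure: X∖int(X∖A) = X∖{red,green,gold,gray} = {pink,teal,blue}
∂A = {pink,teal,blue} minus ∅ = {pink,teal,blue}

int(A) = ∅
cl(A)  = {pink,teal,blue}
∂A     = {pink,teal,blue}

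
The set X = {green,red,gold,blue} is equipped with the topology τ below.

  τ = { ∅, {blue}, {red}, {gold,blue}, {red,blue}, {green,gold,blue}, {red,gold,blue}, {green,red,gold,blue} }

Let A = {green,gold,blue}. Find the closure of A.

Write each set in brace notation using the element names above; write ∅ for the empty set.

complement {red}; its interior {red}; cl(A) = X∖{red} = {green,gold,blue}

{green,gold,blue}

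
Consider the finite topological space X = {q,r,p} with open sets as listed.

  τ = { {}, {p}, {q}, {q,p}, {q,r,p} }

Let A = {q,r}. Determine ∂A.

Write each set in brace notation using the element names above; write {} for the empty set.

U open, U⊆A: {}, {q}. int(A) = ⋃ = {q}
X∖A={p}, int(X∖A)={p}, hence cl(A)={q,r}
∂A: remove int from cl → {r}

{r}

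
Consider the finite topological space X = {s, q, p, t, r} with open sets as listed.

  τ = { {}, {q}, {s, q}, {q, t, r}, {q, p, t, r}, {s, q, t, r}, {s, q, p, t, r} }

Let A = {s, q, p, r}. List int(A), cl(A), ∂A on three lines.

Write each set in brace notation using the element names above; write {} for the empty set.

int(A) = {s, q}
cl(A)  = {s, q, p, t, r}
∂A     = {p, t, r}

opens ⊆ A: {}, {q}, {s, q}; union → int = {s, q}
complement {t}; its interior {}; cl(A) = X∖{} = {s, q, p, t, r}
boundary = {s, q, p, t, r} ∖ {s, q} = {p, t, r}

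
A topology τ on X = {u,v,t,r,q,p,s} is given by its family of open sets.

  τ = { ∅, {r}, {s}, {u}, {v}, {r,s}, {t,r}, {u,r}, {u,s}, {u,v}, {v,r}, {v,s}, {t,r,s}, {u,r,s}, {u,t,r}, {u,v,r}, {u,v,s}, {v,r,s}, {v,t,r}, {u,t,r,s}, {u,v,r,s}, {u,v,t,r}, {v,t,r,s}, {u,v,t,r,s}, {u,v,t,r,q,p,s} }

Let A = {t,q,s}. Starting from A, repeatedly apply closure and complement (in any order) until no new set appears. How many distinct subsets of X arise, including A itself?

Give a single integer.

8

complement {u,v,r,p}; its interior {u,v,r}; cl(A) = X∖{u,v,r} = {t,q,p,s}
With k = closure, c = complement:
  1. A     = {t,q,s}
  2. kA    = {t,q,p,s}
  3. cA    = {u,v,r,p}
  4. ckA   = {u,v,r}
  5. kcA   = {u,v,t,r,q,p}
  6. ckcA  = {s}
  7. kckcA = {q,p,s}
  8. ckckcA = {u,v,t,r}
k, c of each give nothing new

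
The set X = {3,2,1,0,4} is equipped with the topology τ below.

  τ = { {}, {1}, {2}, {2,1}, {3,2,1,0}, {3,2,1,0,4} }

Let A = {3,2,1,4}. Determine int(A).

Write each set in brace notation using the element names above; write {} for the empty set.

{2,1}

U open, U⊆A: {}, {2}, {1}, {2,1}. int(A) = ⋃ = {2,1}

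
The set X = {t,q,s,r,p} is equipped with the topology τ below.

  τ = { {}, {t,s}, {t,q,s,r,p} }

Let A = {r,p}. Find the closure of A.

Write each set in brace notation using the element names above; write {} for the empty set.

X∖A={t,q,s}, int(X∖A)={t,s}, hence cl(A)={q,r,p}

{q,r,p}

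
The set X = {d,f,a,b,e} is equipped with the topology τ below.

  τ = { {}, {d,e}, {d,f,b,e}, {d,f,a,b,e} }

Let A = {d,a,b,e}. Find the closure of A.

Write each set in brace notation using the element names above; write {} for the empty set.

cl via duality: int({f}) = {}, so X∖{} = {d,f,a,b,e}

{d,f,a,b,e}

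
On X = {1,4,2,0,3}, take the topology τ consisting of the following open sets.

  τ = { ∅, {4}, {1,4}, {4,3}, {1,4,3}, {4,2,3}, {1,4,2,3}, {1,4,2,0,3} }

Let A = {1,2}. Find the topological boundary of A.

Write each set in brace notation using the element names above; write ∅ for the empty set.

open subsets of A: ∅; so int(A) = ∅
closure: X∖int(X∖A) = X∖{4,3} = {1,2,0}
∂A = {1,2,0} minus ∅ = {1,2,0}

{1,2,0}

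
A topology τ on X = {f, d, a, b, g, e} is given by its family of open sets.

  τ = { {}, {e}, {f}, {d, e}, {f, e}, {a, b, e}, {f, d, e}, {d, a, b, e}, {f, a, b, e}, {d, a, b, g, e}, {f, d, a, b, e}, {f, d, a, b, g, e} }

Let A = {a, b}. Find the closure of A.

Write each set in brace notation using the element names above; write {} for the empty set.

{a, b, g}

complement {f, d, g, e}; its interior {f, d, e}; cl(A) = X∖{f, d, e} = {a, b, g}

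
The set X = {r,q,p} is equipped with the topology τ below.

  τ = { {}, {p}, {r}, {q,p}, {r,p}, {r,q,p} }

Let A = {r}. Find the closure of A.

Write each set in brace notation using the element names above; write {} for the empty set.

X∖A={q,p}, int(X∖A)={q,p}, hence cl(A)={r}

{r}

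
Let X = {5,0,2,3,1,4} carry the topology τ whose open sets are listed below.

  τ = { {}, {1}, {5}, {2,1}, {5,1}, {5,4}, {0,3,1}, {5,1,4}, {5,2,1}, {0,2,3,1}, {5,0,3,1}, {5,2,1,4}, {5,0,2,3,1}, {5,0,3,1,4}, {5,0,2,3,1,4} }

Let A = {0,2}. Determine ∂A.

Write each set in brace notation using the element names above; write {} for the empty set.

{0,2,3}

open subsets of A: {}; so int(A) = {}
closure: X∖int(X∖A) = X∖{5,1,4} = {0,2,3}
∂A = {0,2,3} minus {} = {0,2,3}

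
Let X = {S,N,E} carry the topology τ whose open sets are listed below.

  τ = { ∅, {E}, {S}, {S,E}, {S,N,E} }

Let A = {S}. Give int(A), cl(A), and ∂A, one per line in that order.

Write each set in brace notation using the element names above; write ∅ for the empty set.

int(A) = {S}
cl(A)  = {S,N}
∂A     = {N}

U open, U⊆A: ∅, {S}. int(A) = ⋃ = {S}
X∖A={N,E}, int(X∖A)={E}, hence cl(A)={S,N}
∂A: remove int from cl → {N}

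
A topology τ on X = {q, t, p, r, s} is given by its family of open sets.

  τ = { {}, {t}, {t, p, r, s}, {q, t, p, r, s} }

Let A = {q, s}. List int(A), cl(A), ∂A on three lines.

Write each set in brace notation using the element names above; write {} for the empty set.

int(A) = {}
cl(A)  = {q, p, r, s}
∂A     = {q, p, r, s}

opens ⊆ A: {}; union → int = {}
complement {t, p, r}; its interior {t}; cl(A) = X∖{t} = {q, p, r, s}
boundary = {q, p, r, s} ∖ {} = {q, p, r, s}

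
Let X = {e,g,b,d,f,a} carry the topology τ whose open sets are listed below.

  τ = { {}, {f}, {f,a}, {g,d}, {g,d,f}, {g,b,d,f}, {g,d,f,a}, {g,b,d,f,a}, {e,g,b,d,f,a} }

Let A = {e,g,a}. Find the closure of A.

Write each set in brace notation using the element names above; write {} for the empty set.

cl via duality: int({b,d,f}) = {f}, so X∖{f} = {e,g,b,d,a}

{e,g,b,d,a}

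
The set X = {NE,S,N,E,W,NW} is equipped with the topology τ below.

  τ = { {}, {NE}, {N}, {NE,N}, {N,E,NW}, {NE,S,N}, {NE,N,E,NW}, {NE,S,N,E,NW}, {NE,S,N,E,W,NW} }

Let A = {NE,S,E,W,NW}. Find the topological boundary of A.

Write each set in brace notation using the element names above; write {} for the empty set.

interior: largest open inside A is {NE} (from {}, {NE})
cl via duality: int({N}) = {N}, so X∖{N} = {NE,S,E,W,NW}
cl∖int = {S,E,W,NW}

{S,E,W,NW}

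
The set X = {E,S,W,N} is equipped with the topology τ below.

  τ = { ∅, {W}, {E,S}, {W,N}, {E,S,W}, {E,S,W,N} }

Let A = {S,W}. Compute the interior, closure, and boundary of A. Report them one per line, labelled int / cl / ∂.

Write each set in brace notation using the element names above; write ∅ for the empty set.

open subsets of A: ∅, {W}; so int(A) = {W}
closure: X∖int(X∖A) = X∖∅ = {E,S,W,N}
∂A = {E,S,W,N} minus {W} = {E,S,N}

int(A) = {W}
cl(A)  = {E,S,W,N}
∂A     = {E,S,N}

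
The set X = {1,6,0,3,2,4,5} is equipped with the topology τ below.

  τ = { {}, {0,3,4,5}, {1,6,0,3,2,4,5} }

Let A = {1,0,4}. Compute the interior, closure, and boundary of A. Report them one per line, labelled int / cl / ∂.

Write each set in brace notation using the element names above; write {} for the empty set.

opens ⊆ A: {}; union → int = {}
complement {6,3,2,5}; its interior {}; cl(A) = X∖{} = {1,6,0,3,2,4,5}
boundary = {1,6,0,3,2,4,5} ∖ {} = {1,6,0,3,2,4,5}

int(A) = {}
cl(A)  = {1,6,0,3,2,4,5}
∂A     = {1,6,0,3,2,4,5}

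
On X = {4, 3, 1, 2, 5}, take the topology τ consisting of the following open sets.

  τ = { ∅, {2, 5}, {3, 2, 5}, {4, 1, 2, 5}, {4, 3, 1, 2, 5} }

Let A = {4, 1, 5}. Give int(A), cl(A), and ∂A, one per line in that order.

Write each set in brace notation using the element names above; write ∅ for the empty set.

interior: largest open inside A is ∅ (from ∅)
cl via duality: int({3, 2}) = ∅, so X∖∅ = {4, 3, 1, 2, 5}
cl∖int = {4, 3, 1, 2, 5}

int(A) = ∅
cl(A)  = {4, 3, 1, 2, 5}
∂A     = {4, 3, 1, 2, 5}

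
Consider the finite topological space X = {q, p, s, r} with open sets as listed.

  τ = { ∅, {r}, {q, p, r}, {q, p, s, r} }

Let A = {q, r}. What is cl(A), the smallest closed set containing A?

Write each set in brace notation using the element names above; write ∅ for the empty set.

complement {p, s}; its interior ∅; cl(A) = X∖∅ = {q, p, s, r}

{q, p, s, r}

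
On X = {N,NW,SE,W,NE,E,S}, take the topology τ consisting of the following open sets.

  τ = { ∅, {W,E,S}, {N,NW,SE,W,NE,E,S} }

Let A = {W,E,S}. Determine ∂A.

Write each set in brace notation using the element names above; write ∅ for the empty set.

open subsets of A: ∅, {W,E,S}; so int(A) = {W,E,S}
closure: X∖int(X∖A) = X∖∅ = {N,NW,SE,W,NE,E,S}
∂A = {N,NW,SE,W,NE,E,S} minus {W,E,S} = {N,NW,SE,NE}

{N,NW,SE,NE}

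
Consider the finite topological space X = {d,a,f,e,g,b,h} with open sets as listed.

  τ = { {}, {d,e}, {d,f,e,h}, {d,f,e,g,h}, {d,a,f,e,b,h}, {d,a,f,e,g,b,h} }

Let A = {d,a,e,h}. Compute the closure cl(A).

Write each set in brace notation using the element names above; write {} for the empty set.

{d,a,f,e,g,b,h}

closure: X∖int(X∖A) = X∖{} = {d,a,f,e,g,b,h}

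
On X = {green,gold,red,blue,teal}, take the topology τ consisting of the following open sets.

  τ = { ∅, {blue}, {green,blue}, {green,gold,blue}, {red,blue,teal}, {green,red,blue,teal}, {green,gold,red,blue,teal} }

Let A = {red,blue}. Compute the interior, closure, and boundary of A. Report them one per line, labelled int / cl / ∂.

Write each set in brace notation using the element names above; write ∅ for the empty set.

int(A) = {blue}
cl(A)  = {green,gold,red,blue,teal}
∂A     = {green,gold,red,teal}

interior: largest open inside A is {blue} (from ∅, {blue})
cl via duality: int({green,gold,teal}) = ∅, so X∖∅ = {green,gold,red,blue,teal}
cl∖int = {green,gold,red,teal}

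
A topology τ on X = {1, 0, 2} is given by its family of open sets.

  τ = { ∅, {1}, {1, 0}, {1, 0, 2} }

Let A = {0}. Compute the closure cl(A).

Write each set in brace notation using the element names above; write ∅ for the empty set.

{0, 2}

closure: X∖int(X∖A) = X∖{1} = {0, 2}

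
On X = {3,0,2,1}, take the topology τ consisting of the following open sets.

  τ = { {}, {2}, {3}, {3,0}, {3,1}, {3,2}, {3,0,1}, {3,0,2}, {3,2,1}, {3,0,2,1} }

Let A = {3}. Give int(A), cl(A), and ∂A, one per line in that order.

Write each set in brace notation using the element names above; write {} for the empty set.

int(A) = {3}
cl(A)  = {3,0,1}
∂A     = {0,1}

opens ⊆ A: {}, {3}; union → int = {3}
complement {0,2,1}; its interior {2}; cl(A) = X∖{2} = {3,0,1}
boundary = {3,0,1} ∖ {3} = {0,1}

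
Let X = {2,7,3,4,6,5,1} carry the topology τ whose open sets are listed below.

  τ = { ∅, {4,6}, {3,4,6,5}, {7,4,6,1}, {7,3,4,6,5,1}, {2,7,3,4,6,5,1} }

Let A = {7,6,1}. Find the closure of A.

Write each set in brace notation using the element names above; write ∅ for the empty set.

{2,7,3,4,6,5,1}

X∖A={2,3,4,5}, int(X∖A)=∅, hence cl(A)={2,7,3,4,6,5,1}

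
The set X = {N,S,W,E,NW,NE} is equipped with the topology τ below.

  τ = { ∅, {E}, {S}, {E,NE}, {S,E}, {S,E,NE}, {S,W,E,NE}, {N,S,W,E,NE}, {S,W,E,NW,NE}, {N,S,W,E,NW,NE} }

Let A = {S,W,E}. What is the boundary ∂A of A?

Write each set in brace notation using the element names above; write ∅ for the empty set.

opens ⊆ A: ∅, {S}, {E}, {S,E}; union → int = {S,E}
complement {N,NW,NE}; its interior ∅; cl(A) = X∖∅ = {N,S,W,E,NW,NE}
boundary = {N,S,W,E,NW,NE} ∖ {S,E} = {N,W,NW,NE}

{N,W,NW,NE}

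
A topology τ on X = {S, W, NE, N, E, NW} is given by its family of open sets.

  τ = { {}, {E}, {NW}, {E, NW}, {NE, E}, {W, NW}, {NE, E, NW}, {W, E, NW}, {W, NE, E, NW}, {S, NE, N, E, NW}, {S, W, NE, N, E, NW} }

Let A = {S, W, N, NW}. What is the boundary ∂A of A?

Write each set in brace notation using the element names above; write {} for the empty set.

opens ⊆ A: {}, {NW}, {W, NW}; union → int = {W, NW}
complement {NE, E}; its interior {NE, E}; cl(A) = X∖{NE, E} = {S, W, N, NW}
boundary = {S, W, N, NW} ∖ {W, NW} = {S, N}

{S, N}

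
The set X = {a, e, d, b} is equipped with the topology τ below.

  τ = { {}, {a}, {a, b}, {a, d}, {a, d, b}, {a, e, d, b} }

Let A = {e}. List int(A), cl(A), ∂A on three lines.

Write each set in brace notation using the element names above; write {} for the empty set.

int(A) = {}
cl(A)  = {e}
∂A     = {e}

open subsets of A: {}; so int(A) = {}
closure: X∖int(X∖A) = X∖{a, d, b} = {e}
∂A = {e} minus {} = {e}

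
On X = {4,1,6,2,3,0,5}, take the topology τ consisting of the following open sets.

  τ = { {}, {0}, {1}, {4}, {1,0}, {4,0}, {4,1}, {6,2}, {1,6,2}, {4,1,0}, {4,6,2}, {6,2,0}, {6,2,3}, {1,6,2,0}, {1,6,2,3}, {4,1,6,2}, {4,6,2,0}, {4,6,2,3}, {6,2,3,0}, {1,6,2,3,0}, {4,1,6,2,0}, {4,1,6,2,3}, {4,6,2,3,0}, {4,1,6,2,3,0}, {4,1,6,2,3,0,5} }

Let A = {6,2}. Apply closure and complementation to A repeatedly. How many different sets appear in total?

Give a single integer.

6

X∖A={4,1,3,0,5}, int(X∖A)={4,1,0}, hence cl(A)={6,2,3,5}
Orbit (k=closure, c=complement):
  1. A     = {6,2}
  2. kA    = {6,2,3,5}
  3. cA    = {4,1,3,0,5}
  4. ckA   = {4,1,0}
  5. kckA  = {4,1,0,5}
  6. ckckA = {6,2,3}
(closed under both — stop)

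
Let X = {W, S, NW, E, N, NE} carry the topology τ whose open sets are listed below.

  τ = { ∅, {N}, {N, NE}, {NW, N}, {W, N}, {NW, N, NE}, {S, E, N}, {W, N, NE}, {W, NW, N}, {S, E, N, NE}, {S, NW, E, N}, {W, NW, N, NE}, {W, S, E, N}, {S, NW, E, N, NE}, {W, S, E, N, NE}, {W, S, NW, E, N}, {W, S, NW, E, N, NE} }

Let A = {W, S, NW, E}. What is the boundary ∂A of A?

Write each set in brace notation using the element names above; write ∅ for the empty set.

{W, S, NW, E}

open subsets of A: ∅; so int(A) = ∅
closure: X∖int(X∖A) = X∖{N, NE} = {W, S, NW, E}
∂A = {W, S, NW, E} minus ∅ = {W, S, NW, E}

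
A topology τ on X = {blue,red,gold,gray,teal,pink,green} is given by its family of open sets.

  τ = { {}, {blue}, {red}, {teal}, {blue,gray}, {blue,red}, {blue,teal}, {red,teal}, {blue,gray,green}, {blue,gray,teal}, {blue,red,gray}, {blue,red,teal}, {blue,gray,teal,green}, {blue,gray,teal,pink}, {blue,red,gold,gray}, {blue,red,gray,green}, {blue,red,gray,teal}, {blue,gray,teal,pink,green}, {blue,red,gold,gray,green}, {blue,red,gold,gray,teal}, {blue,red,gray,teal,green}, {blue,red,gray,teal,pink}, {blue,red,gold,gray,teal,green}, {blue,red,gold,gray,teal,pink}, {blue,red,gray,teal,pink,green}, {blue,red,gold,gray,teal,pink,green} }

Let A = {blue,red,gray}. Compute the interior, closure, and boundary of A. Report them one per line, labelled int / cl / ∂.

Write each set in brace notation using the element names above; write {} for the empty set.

int(A) = {blue,red,gray}
cl(A)  = {blue,red,gold,gray,pink,green}
∂A     = {gold,pink,green}

U open, U⊆A: {}, {red}, {blue}, {blue,gray}, {blue,red}, {blue,red,gray}. int(A) = ⋃ = {blue,red,gray}
X∖A={gold,teal,pink,green}, int(X∖A)={teal}, hence cl(A)={blue,red,gold,gray,pink,green}
∂A: remove int from cl → {gold,pink,green}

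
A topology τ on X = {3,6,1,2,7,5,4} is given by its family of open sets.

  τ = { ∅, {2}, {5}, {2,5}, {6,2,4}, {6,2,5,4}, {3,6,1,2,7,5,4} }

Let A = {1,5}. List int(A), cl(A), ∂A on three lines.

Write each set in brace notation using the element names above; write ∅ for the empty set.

int(A) = {5}
cl(A)  = {3,1,7,5}
∂A     = {3,1,7}

opens ⊆ A: ∅, {5}; union → int = {5}
complement {3,6,2,7,4}; its interior {6,2,4}; cl(A) = X∖{6,2,4} = {3,1,7,5}
boundary = {3,1,7,5} ∖ {5} = {3,1,7}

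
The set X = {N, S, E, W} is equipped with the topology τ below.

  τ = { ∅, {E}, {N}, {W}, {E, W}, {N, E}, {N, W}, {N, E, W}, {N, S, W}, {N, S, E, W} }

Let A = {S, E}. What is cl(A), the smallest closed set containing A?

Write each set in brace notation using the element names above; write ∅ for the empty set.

X∖A={N, W}, int(X∖A)={N, W}, hence cl(A)={S, E}

{S, E}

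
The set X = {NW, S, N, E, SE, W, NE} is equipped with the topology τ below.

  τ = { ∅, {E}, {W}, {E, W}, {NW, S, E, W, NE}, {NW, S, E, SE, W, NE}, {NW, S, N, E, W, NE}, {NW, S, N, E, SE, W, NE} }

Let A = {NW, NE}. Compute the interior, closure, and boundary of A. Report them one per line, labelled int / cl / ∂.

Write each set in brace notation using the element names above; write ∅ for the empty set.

U open, U⊆A: ∅. int(A) = ⋃ = ∅
X∖A={S, N, E, SE, W}, int(X∖A)={E, W}, hence cl(A)={NW, S, N, SE, NE}
∂A: remove int from cl → {NW, S, N, SE, NE}

int(A) = ∅
cl(A)  = {NW, S, N, SE, NE}
∂A     = {NW, S, N, SE, NE}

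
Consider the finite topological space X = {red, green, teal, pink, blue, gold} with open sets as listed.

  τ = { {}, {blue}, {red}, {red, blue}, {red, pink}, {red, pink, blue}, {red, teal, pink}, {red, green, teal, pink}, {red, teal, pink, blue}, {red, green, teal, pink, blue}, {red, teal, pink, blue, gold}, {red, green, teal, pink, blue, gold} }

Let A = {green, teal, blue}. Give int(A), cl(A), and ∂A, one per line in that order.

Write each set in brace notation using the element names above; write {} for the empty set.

interior: largest open inside A is {blue} (from {}, {blue})
cl via duality: int({red, pink, gold}) = {red, pink}, so X∖{red, pink} = {green, teal, blue, gold}
cl∖int = {green, teal, gold}

int(A) = {blue}
cl(A)  = {green, teal, blue, gold}
∂A     = {green, teal, gold}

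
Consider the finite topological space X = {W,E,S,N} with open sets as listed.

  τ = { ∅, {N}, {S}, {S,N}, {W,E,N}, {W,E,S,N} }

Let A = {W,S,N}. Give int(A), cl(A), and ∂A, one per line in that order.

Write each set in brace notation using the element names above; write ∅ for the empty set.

opens ⊆ A: ∅, {S}, {N}, {S,N}; union → int = {S,N}
complement {E}; its interior ∅; cl(A) = X∖∅ = {W,E,S,N}
boundary = {W,E,S,N} ∖ {S,N} = {W,E}

int(A) = {S,N}
cl(A)  = {W,E,S,N}
∂A     = {W,E}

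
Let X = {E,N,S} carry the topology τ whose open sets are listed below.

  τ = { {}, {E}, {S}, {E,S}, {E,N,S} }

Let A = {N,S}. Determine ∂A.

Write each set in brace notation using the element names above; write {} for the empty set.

open subsets of A: {}, {S}; so int(A) = {S}
closure: X∖int(X∖A) = X∖{E} = {N,S}
∂A = {N,S} minus {S} = {N}

{N}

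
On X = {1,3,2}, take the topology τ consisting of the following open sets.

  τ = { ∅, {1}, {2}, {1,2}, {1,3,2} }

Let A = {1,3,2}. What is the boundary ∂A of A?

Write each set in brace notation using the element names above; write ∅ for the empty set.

∅

U open, U⊆A: ∅, {2}, {1}, {1,2}, {1,3,2}. int(A) = ⋃ = {1,3,2}
X∖A=∅, int(X∖A)=∅, hence cl(A)={1,3,2}
∂A: remove int from cl → ∅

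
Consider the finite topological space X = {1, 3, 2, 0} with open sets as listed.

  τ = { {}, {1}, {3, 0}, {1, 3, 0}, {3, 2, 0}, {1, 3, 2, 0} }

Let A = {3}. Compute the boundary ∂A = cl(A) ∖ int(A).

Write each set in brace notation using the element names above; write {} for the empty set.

opens ⊆ A: {}; union → int = {}
complement {1, 2, 0}; its interior {1}; cl(A) = X∖{1} = {3, 2, 0}
boundary = {3, 2, 0} ∖ {} = {3, 2, 0}

{3, 2, 0}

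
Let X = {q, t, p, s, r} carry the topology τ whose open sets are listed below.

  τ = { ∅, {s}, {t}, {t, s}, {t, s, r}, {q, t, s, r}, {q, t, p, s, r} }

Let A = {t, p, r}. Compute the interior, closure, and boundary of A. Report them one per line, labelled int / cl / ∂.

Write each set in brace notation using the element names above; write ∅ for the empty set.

int(A) = {t}
cl(A)  = {q, t, p, r}
∂A     = {q, p, r}

interior: largest open inside A is {t} (from ∅, {t})
cl via duality: int({q, s}) = {s}, so X∖{s} = {q, t, p, r}
cl∖int = {q, p, r}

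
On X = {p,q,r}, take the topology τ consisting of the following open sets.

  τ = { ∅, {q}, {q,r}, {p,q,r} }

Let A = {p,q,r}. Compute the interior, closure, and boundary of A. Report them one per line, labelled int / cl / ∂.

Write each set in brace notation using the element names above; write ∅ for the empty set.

open subsets of A: ∅, {q}, {q,r}, {p,q,r}; so int(A) = {p,q,r}
closure: X∖int(X∖A) = X∖∅ = {p,q,r}
∂A = {p,q,r} minus {p,q,r} = ∅

int(A) = {p,q,r}
cl(A)  = {p,q,r}
∂A     = ∅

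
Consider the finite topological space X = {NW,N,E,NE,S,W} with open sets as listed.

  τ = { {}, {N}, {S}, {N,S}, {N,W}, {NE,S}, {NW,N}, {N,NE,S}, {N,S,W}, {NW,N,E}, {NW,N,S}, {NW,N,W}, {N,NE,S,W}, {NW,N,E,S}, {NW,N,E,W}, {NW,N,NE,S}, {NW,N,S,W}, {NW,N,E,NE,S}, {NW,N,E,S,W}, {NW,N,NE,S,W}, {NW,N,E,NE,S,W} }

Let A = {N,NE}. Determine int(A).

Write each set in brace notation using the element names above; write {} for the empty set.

U open, U⊆A: {}, {N}. int(A) = ⋃ = {N}

{N}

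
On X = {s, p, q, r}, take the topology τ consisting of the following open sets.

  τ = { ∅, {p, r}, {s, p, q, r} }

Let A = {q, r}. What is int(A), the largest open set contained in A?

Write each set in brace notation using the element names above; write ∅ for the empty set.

interior: largest open inside A is ∅ (from ∅)

∅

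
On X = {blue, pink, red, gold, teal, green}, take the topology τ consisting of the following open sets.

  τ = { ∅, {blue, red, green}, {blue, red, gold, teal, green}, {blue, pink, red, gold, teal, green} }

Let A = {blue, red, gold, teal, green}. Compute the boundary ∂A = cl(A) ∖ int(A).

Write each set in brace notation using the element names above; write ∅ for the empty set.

{pink}

U open, U⊆A: ∅, {blue, red, green}, {blue, red, gold, teal, green}. int(A) = ⋃ = {blue, red, gold, teal, green}
X∖A={pink}, int(X∖A)=∅, hence cl(A)={blue, pink, red, gold, teal, green}
∂A: remove int from cl → {pink}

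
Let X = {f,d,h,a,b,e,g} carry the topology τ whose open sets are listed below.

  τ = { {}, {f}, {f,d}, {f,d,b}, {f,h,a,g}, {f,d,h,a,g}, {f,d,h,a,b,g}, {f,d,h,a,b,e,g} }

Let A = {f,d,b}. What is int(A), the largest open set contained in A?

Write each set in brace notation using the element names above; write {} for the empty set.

opens ⊆ A: {}, {f}, {f,d}, {f,d,b}; union → int = {f,d,b}

{f,d,b}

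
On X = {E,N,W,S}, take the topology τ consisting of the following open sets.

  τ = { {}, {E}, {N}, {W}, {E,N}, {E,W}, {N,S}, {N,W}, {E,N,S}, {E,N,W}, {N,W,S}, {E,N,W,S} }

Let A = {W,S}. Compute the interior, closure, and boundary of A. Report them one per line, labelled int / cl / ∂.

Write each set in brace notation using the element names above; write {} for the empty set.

U open, U⊆A: {}, {W}. int(A) = ⋃ = {W}
X∖A={E,N}, int(X∖A)={E,N}, hence cl(A)={W,S}
∂A: remove int from cl → {S}

int(A) = {W}
cl(A)  = {W,S}
∂A     = {S}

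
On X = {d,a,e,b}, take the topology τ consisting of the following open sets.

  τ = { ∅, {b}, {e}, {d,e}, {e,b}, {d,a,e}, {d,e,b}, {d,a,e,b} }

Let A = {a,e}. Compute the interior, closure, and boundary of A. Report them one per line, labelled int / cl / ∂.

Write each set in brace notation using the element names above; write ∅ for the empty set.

int(A) = {e}
cl(A)  = {d,a,e}
∂A     = {d,a}

opens ⊆ A: ∅, {e}; union → int = {e}
complement {d,b}; its interior {b}; cl(A) = X∖{b} = {d,a,e}
boundary = {d,a,e} ∖ {e} = {d,a}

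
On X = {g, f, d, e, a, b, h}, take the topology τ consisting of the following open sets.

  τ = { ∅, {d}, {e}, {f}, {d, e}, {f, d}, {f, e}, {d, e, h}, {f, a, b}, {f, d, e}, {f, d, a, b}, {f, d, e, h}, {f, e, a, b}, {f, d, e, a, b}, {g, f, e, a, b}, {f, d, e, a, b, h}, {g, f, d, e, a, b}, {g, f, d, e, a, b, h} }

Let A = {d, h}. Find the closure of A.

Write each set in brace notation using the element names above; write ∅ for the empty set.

X∖A={g, f, e, a, b}, int(X∖A)={g, f, e, a, b}, hence cl(A)={d, h}

{d, h}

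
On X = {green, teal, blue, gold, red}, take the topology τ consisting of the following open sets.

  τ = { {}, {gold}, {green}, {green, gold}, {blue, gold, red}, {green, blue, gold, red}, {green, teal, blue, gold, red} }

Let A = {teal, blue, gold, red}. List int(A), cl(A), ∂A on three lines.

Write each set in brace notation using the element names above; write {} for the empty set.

int(A) = {blue, gold, red}
cl(A)  = {teal, blue, gold, red}
∂A     = {teal}

opens ⊆ A: {}, {gold}, {blue, gold, red}; union → int = {blue, gold, red}
complement {green}; its interior {green}; cl(A) = X∖{green} = {teal, blue, gold, red}
boundary = {teal, blue, gold, red} ∖ {blue, gold, red} = {teal}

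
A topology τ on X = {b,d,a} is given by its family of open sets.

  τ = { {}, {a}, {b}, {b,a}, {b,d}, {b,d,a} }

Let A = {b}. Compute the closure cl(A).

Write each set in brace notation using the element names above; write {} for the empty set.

cl via duality: int({d,a}) = {a}, so X∖{a} = {b,d}

{b,d}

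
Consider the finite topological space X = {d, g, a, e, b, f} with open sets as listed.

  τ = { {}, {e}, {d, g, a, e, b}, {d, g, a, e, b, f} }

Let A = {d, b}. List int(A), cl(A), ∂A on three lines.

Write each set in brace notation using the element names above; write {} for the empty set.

U open, U⊆A: {}. int(A) = ⋃ = {}
X∖A={g, a, e, f}, int(X∖A)={e}, hence cl(A)={d, g, a, b, f}
∂A: remove int from cl → {d, g, a, b, f}

int(A) = {}
cl(A)  = {d, g, a, b, f}
∂A     = {d, g, a, b, f}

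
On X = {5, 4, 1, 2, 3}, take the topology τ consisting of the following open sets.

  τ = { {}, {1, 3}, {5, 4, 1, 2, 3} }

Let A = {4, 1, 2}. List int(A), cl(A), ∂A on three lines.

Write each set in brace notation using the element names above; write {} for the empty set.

int(A) = {}
cl(A)  = {5, 4, 1, 2, 3}
∂A     = {5, 4, 1, 2, 3}

opens ⊆ A: {}; union → int = {}
complement {5, 3}; its interior {}; cl(A) = X∖{} = {5, 4, 1, 2, 3}
boundary = {5, 4, 1, 2, 3} ∖ {} = {5, 4, 1, 2, 3}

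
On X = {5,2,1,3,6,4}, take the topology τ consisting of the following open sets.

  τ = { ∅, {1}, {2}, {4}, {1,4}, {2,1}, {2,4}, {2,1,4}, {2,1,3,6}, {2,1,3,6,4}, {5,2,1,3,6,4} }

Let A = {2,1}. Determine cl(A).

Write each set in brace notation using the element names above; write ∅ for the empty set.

cl via duality: int({5,3,6,4}) = {4}, so X∖{4} = {5,2,1,3,6}

{5,2,1,3,6}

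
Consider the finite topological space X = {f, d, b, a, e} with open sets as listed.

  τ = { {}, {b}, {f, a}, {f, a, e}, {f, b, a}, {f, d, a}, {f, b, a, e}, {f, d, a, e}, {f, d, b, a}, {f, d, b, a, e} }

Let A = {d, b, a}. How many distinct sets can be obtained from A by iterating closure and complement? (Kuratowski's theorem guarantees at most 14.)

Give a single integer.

6

cl via duality: int({f, e}) = {}, so X∖{} = {f, d, b, a, e}
Write k for closure, c for complement:
  1. A     = {d, b, a}
  2. kA    = {f, d, b, a, e}
  3. cA    = {f, e}
  4. ckA   = {}
  5. kcA   = {f, d, a, e}
  6. ckcA  = {b}
applying k or c yields no new set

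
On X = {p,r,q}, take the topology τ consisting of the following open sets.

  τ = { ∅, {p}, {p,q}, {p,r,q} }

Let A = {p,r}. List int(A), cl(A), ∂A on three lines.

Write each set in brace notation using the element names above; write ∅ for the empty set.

int(A) = {p}
cl(A)  = {p,r,q}
∂A     = {r,q}

interior: largest open inside A is {p} (from ∅, {p})
cl via duality: int({q}) = ∅, so X∖∅ = {p,r,q}
cl∖int = {r,q}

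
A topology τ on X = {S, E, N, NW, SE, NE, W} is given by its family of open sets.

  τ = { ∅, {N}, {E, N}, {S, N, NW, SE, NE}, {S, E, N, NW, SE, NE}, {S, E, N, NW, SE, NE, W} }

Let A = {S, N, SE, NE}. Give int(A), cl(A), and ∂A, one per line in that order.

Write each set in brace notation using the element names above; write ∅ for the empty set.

int(A) = {N}
cl(A)  = {S, E, N, NW, SE, NE, W}
∂A     = {S, E, NW, SE, NE, W}

interior: largest open inside A is {N} (from ∅, {N})
cl via duality: int({E, NW, W}) = ∅, so X∖∅ = {S, E, N, NW, SE, NE, W}
cl∖int = {S, E, NW, SE, NE, W}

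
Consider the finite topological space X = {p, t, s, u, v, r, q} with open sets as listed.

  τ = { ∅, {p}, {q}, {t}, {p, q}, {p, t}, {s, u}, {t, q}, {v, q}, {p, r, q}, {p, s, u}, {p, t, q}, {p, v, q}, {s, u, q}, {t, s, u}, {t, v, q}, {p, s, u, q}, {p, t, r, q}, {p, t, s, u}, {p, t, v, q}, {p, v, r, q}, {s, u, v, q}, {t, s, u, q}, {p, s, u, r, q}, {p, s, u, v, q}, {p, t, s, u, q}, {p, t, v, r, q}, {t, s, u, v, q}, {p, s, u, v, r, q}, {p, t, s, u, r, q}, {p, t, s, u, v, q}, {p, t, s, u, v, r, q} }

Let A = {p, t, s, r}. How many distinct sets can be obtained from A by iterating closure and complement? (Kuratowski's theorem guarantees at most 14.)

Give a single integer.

10

X∖A={u, v, q}, int(X∖A)={v, q}, hence cl(A)={p, t, s, u, r}
Orbit (k=closure, c=complement):
  1. A     = {p, t, s, r}
  2. kA    = {p, t, s, u, r}
  3. cA    = {u, v, q}
  4. ckA   = {v, q}
  5. kcA   = {s, u, v, r, q}
  6. kckA  = {v, r, q}
  7. ckcA  = {p, t}
  8. ckckA = {p, t, s, u}
  9. kckcA = {p, t, r}
  10. ckckcA = {s, u, v, q}
(closed under both — stop)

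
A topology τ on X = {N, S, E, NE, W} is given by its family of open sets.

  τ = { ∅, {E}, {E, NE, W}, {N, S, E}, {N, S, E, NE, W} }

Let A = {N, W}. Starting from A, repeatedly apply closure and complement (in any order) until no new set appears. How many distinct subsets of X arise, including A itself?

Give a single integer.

cl via duality: int({S, E, NE}) = {E}, so X∖{E} = {N, S, NE, W}
Write k for closure, c for complement:
  1. A     = {N, W}
  2. kA    = {N, S, NE, W}
  3. cA    = {S, E, NE}
  4. ckA   = {E}
  5. kcA   = {N, S, E, NE, W}
  6. ckcA  = ∅
applying k or c yields no new set

6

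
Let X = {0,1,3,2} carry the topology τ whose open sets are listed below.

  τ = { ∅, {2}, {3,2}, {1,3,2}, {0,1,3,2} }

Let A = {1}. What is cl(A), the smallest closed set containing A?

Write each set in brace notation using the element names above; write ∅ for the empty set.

cl via duality: int({0,3,2}) = {3,2}, so X∖{3,2} = {0,1}

{0,1}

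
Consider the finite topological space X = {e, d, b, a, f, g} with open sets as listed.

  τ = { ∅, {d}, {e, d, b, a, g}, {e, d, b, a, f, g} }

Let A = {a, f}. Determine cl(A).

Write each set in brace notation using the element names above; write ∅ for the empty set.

{e, b, a, f, g}

complement {e, d, b, g}; its interior {d}; cl(A) = X∖{d} = {e, b, a, f, g}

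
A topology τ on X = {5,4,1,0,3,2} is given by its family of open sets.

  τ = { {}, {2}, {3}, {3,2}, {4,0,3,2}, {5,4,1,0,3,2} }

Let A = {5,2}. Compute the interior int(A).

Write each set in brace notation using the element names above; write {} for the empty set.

{2}

open subsets of A: {}, {2}; so int(A) = {2}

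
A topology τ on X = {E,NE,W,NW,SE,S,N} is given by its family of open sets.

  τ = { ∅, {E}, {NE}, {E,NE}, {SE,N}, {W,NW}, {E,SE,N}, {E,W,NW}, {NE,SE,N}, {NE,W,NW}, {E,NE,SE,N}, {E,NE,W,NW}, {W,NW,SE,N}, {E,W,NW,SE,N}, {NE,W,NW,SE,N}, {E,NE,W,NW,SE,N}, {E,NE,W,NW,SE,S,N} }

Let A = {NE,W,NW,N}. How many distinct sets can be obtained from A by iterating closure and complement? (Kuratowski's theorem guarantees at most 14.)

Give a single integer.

closure: X∖int(X∖A) = X∖{E} = {NE,W,NW,SE,S,N}
Let k=closure and c=complement:
  1. A     = {NE,W,NW,N}
  2. kA    = {NE,W,NW,SE,S,N}
  3. cA    = {E,SE,S}
  4. ckA   = {E}
  5. kcA   = {E,SE,S,N}
  6. kckA  = {E,S}
  7. ckcA  = {NE,W,NW}
  8. ckckA = {NE,W,NW,SE,N}
  9. kckcA = {NE,W,NW,S}
  10. ckckcA = {E,SE,N}
— saturated at 10

10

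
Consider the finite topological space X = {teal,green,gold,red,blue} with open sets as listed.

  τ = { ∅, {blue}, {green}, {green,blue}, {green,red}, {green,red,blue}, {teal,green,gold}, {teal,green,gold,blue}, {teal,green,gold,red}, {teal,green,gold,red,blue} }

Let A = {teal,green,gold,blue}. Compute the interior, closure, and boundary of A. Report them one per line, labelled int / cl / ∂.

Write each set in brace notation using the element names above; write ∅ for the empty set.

int(A) = {teal,green,gold,blue}
cl(A)  = {teal,green,gold,red,blue}
∂A     = {red}

open subsets of A: ∅, {green}, {blue}, {green,blue}, {teal,green,gold}, {teal,green,gold,blue}; so int(A) = {teal,green,gold,blue}
closure: X∖int(X∖A) = X∖∅ = {teal,green,gold,red,blue}
∂A = {teal,green,gold,red,blue} minus {teal,green,gold,blue} = {red}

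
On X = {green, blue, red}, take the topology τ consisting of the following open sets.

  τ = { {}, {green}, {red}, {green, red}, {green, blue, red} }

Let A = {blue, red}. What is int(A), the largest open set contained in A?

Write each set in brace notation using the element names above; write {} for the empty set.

interior: largest open inside A is {red} (from {}, {red})

{red}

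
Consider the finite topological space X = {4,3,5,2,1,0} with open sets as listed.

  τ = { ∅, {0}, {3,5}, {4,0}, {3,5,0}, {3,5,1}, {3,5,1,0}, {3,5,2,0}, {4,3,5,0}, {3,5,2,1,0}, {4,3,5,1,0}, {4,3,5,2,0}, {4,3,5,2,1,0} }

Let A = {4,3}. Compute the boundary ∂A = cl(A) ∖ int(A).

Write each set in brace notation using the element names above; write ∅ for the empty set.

{4,3,5,2,1}

opens ⊆ A: ∅; union → int = ∅
complement {5,2,1,0}; its interior {0}; cl(A) = X∖{0} = {4,3,5,2,1}
boundary = {4,3,5,2,1} ∖ ∅ = {4,3,5,2,1}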